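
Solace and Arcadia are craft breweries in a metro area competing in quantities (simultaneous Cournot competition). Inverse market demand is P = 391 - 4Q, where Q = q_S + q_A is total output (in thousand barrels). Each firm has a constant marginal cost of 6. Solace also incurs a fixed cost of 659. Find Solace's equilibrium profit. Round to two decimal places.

Each firm earns π_i = (391 - 4Q)q_i - 6q_i.
First-order condition (treating rivals' output as given): 385 - 8q_i - 4q_j = 0.
By symmetry each firm produces the same amount; substituting q_j = q_i yields q_i = 385/12.
Price P = 391 - 4·(385/6) = 403/3.
Solace's profit: (403/3 - 6)·(385/12) - 659 = 3458.3611.

3458.36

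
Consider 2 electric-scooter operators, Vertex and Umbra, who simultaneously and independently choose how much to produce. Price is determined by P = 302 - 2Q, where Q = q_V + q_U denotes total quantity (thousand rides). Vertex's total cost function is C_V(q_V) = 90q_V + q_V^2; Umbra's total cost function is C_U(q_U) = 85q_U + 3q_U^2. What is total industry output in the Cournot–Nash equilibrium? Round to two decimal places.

45.79

Vertex's profit: π_V = (302 - 2Q)q_V - (90q_V + q_V²). Setting ∂π_V/∂q_V = 0: 212 - 6q_V - 2(q_U) = 0.
Umbra's first-order condition: 217 - 10q_U - 2(q_V) = 0.
Rearranging gives the reaction functions q_V = (212 - 2q_U)/6 and q_U = (217 - 2q_V)/10.
Solving the pair: q_V = 843/28, q_U = 439/28.
Total output Q = 843/28 + 439/28 = 641/14.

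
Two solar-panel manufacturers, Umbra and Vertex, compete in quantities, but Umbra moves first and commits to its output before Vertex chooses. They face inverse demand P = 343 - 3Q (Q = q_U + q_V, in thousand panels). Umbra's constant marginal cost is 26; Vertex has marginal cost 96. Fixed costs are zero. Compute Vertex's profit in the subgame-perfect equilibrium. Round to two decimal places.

The follower Vertex best-responds to any q_U: π_V = (343 - 3Q)q_V - 96q_V.
Follower FOC: 247 - 3q_U - 6q_V = 0, so q_V(q_U) = (247 - 3q_U)/6.
The leader anticipates this reaction. Substituting into P = 343 - 3Q gives P = 439/2 - (3/2)q_U, so π_U = (439/2 - (3/2)q_U)q_U - 26q_U.
Maximising: ∂π_U/∂q_U = 387/2 - 3q_U = 0, giving q_U = 129/2.
Then q_V = (247 - 3·(129/2))/6 = 107/12.
Price P = 343 - 3·(881/12) = 491/4.
Vertex's profit: (491/4 - 96)·(107/12) = 238.5208.

238.52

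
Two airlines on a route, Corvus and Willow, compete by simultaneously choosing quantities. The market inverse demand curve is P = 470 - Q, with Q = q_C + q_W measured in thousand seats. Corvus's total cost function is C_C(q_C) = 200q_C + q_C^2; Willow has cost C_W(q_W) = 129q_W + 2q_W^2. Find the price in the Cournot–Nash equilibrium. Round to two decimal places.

366.83

Corvus's profit: π_C = (470 - Q)q_C - (200q_C + q_C²). Setting ∂π_C/∂q_C = 0: 270 - 4q_C - (q_W) = 0.
Willow's first-order condition: 341 - 6q_W - (q_C) = 0.
So q_C = (270 - q_W)/4 and q_W = (341 - q_C)/6.
Solving the pair: q_C = 1279/23, q_W = 1094/23.
Total output Q = 103.1739, so price P = 470 - 103.1739 = 366.8261.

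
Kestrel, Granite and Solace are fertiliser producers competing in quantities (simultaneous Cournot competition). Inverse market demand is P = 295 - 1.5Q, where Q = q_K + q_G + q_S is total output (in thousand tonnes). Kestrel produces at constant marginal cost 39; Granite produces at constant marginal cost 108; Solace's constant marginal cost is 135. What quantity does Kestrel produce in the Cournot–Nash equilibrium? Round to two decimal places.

Kestrel's profit: π_K = (295 - 1.5Q)q_K - (39q_K). Setting ∂π_K/∂q_K = 0: 256 - 3q_K - (3/2)(q_G + q_S) = 0.
Granite's profit: π_G = (295 - 1.5Q)q_G - (108q_G). Setting ∂π_G/∂q_G = 0: 187 - 3q_G - (3/2)(q_K + q_S) = 0.
Solace's first-order condition: 160 - 3q_S - (3/2)(q_K + q_G) = 0.
Adding the 3 conditions: 603 − 3Q − 3Q = 0, i.e. Q = 201/2.
Back-substituting: q_K = (256 − 603/4)/(3/2) = 421/6, q_G = (187 − 603/4)/(3/2) = 145/6, q_S = (160 − 603/4)/(3/2) = 37/6.

70.17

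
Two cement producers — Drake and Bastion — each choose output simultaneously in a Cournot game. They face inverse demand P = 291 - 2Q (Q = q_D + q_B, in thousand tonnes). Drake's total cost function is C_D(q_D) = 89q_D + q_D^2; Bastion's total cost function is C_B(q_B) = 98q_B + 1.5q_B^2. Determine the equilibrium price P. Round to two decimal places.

197.21

Drake's profit: π_D = (291 - 2Q)q_D - (89q_D + q_D²). Setting ∂π_D/∂q_D = 0: 202 - 6q_D - 2(q_B) = 0.
Bastion's first-order condition: 193 - 7q_B - 2(q_D) = 0.
So q_D = (202 - 2q_B)/6 and q_B = (193 - 2q_D)/7.
Solving the pair: q_D = 514/19, q_B = 377/19.
Total output Q = 891/19, so price P = 291 - 2·(891/19) = 197.2105.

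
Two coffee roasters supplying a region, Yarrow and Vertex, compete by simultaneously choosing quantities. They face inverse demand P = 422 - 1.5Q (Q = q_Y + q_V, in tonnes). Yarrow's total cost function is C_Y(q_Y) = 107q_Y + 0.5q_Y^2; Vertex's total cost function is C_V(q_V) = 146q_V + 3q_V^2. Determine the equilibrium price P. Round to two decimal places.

286.33

Yarrow's profit: π_Y = (422 - 1.5Q)q_Y - (107q_Y + (1/2)q_Y²). Setting ∂π_Y/∂q_Y = 0: 315 - 4q_Y - (3/2)(q_V) = 0.
Vertex's first-order condition: 276 - 9q_V - (3/2)(q_Y) = 0.
Best responses: q_Y = (315 - (3/2)q_V)/4, q_V = (276 - (3/2)q_Y)/9.
Substituting one into the other gives q_Y = 1076/15 and q_V = 842/45.
Total output Q = 814/9, so price P = 422 - (3/2)·(814/9) = 859/3.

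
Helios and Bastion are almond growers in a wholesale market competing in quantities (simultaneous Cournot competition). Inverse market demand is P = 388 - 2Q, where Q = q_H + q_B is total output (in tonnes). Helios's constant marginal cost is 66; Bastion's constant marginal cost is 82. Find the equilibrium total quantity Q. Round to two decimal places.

Helios's profit: π_H = (388 - 2Q)q_H - (66q_H). Setting ∂π_H/∂q_H = 0: 322 - 4q_H - 2(q_B) = 0.
Bastion's first-order condition: 306 - 4q_B - 2(q_H) = 0.
Rearranging gives the reaction functions q_H = (322 - 2q_B)/4 and q_B = (306 - 2q_H)/4.
Solving the pair: q_H = 169/3, q_B = 145/3.
Total output Q = 169/3 + 145/3 = 314/3.

104.67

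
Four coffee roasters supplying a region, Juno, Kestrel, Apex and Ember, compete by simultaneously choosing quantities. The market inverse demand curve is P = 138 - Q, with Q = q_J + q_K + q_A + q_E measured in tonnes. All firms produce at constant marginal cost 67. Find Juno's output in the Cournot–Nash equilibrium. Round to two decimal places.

14.20

A representative firm's profit is π_i = q_i(138 - Q) - 67q_i.
Setting ∂π_i/∂q_i = 0 with rivals' quantities fixed: 71 - 2q_i - Σ_{j≠i} q_j = 0.
By symmetry each firm produces the same amount; substituting Σ_{j≠i} q_j = 3q_i yields q_i = 71/5.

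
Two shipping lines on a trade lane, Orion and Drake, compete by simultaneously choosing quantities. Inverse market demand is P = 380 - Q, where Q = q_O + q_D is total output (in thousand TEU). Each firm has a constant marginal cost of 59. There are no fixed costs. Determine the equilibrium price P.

166

A representative firm's profit is π_i = q_i(380 - Q) - 59q_i.
Setting ∂π_i/∂q_i = 0 with rivals' quantities fixed: 321 - 2q_i - q_j = 0.
With identical firms every q_j equals q_i, so q_j = q_i and 321 = 3q_i, giving q_i = 107.
Total output Q = 214, so price P = 380 - 214 = 166.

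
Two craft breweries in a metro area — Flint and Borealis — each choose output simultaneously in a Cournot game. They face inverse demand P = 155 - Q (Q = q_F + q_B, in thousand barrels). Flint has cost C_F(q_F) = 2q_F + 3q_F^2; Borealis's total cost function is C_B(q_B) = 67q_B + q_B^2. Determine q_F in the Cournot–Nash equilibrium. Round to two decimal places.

Flint's profit: π_F = (155 - Q)q_F - (2q_F + 3q_F²). Setting ∂π_F/∂q_F = 0: 153 - 8q_F - (q_B) = 0.
Borealis's profit: π_B = (155 - Q)q_B - (67q_B + q_B²). Setting ∂π_B/∂q_B = 0: 88 - 4q_B - (q_F) = 0.
So q_F = (153 - q_B)/8 and q_B = (88 - q_F)/4.
Substituting one into the other gives q_F = 524/31 and q_B = 551/31.

16.90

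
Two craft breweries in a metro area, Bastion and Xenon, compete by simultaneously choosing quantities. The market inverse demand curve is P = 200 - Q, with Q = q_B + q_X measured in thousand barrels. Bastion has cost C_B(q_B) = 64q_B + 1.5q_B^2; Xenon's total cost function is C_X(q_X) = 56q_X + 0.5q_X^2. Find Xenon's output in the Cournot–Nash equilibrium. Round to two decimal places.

41.71

Bastion's profit: π_B = (200 - Q)q_B - (64q_B + (3/2)q_B²). Setting ∂π_B/∂q_B = 0: 136 - 5q_B - (q_X) = 0.
Xenon's profit: π_X = (200 - Q)q_X - (56q_X + (1/2)q_X²). Setting ∂π_X/∂q_X = 0: 144 - 3q_X - (q_B) = 0.
So q_B = (136 - q_X)/5 and q_X = (144 - q_B)/3.
Solving the pair: q_B = 132/7, q_X = 292/7.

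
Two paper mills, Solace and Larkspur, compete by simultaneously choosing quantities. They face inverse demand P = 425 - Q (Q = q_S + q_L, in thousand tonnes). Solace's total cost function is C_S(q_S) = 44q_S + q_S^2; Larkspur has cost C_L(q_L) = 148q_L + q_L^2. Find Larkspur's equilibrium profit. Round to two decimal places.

Solace's profit: π_S = (425 - Q)q_S - (44q_S + q_S²). Setting ∂π_S/∂q_S = 0: 381 - 4q_S - (q_L) = 0.
Larkspur's profit: π_L = (425 - Q)q_L - (148q_L + q_L²). Setting ∂π_L/∂q_L = 0: 277 - 4q_L - (q_S) = 0.
Best responses: q_S = (381 - q_L)/4, q_L = (277 - q_S)/4.
Solving the pair: q_S = 1247/15, q_L = 727/15.
Price P = 425 - 658/5 = 1467/5.
Larkspur's profit: (1467/5)·(727/15) - 148·(727/15) - (727/15)² = 4698.0356.

4698.04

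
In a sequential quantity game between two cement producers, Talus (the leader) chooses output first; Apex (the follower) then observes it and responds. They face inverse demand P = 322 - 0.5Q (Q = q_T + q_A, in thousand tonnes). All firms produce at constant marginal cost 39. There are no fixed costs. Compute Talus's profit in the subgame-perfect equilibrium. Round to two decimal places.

20022.25

Solve by backward induction. Given q_T, the follower Apex maximises π_A = (322 - (1/2)q_T - (1/2)q_A)q_A - 39q_A.
∂π_A/∂q_A = 283 - (1/2)q_T - q_A = 0 gives the reaction function q_A = (283 - (1/2)q_T).
The leader anticipates this reaction. Substituting into P = 322 - 0.5Q gives P = 361/2 - (1/4)q_T, so π_T = (361/2 - (1/4)q_T)q_T - 39q_T.
The leader's first-order condition 283/2 - (1/2)q_T = 0 yields q_T = 283.
Then q_A = (283 - (1/2)·283) = 283/2.
Price P = 322 - (1/2)·(849/2) = 439/4.
Talus's profit: (439/4 - 39)·283 = 20022.2500.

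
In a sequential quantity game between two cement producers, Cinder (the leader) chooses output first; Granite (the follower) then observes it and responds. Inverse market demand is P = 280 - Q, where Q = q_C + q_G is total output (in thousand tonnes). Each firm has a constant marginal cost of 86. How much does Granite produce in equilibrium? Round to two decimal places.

48.50

The follower Granite best-responds to any q_C: π_G = (280 - Q)q_G - 86q_G.
Setting the follower's marginal profit to zero, 194 - q_C - 2q_G = 0, i.e. q_G = (194 - q_C)/2.
The leader anticipates this reaction. Substituting into P = 280 - Q gives P = 183 - (1/2)q_C, so π_C = (183 - (1/2)q_C)q_C - 86q_C.
The leader's first-order condition 97 - q_C = 0 yields q_C = 97.
Then q_G = (194 - 97)/2 = 97/2.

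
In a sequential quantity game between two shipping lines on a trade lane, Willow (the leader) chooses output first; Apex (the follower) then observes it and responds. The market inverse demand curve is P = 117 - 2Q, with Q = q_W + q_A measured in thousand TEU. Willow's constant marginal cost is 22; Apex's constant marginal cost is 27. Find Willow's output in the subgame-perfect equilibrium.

25

The follower Apex best-responds to any q_W: π_A = (117 - 2Q)q_A - 27q_A.
Follower FOC: 90 - 2q_W - 4q_A = 0, so q_A(q_W) = (90 - 2q_W)/4.
Willow substitutes q_A(q_W) into its own profit: π_W = q_W(117 - 2q_W - (90 - 2q_W)/2) - 22q_W = (72 - q_W)q_W - 22q_W.
Leader FOC: 50 - 2q_W = 0, so q_W = 25.
Then q_A = (90 - 2·25)/4 = 10.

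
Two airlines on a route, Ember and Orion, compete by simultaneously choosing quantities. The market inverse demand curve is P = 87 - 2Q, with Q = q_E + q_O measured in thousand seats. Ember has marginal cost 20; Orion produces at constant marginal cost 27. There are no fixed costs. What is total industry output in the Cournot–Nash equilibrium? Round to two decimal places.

Ember's profit: π_E = (87 - 2Q)q_E - (20q_E). Setting ∂π_E/∂q_E = 0: 67 - 4q_E - 2(q_O) = 0.
Orion's first-order condition: 60 - 4q_O - 2(q_E) = 0.
Rearranging gives the reaction functions q_E = (67 - 2q_O)/4 and q_O = (60 - 2q_E)/4.
Solving the pair: q_E = 37/3, q_O = 53/6.
Total output Q = 37/3 + 53/6 = 127/6.

21.17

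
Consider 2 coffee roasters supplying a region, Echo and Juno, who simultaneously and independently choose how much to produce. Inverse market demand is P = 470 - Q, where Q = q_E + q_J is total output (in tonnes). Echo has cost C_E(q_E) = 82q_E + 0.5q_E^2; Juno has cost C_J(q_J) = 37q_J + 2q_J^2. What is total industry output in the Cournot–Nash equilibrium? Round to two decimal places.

165.06

Echo's profit: π_E = (470 - Q)q_E - (82q_E + (1/2)q_E²). Setting ∂π_E/∂q_E = 0: 388 - 3q_E - (q_J) = 0.
Juno's profit: π_J = (470 - Q)q_J - (37q_J + 2q_J²). Setting ∂π_J/∂q_J = 0: 433 - 6q_J - (q_E) = 0.
Rearranging gives the reaction functions q_E = (388 - q_J)/3 and q_J = (433 - q_E)/6.
Substituting one into the other gives q_E = 1895/17 and q_J = 911/17.
Total output Q = 1895/17 + 911/17 = 165.0588.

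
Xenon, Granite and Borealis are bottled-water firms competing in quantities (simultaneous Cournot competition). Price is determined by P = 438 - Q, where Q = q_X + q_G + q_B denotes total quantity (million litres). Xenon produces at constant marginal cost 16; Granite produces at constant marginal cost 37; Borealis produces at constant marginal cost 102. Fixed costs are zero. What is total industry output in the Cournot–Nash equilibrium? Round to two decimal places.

Xenon's profit: π_X = (438 - Q)q_X - (16q_X). Setting ∂π_X/∂q_X = 0: 422 - 2q_X - (q_G + q_B) = 0.
Granite's profit: π_G = (438 - Q)q_G - (37q_G). Setting ∂π_G/∂q_G = 0: 401 - 2q_G - (q_X + q_B) = 0.
Borealis's profit: π_B = (438 - Q)q_B - (102q_B). Setting ∂π_B/∂q_B = 0: 336 - 2q_B - (q_X + q_G) = 0.
Adding the 3 first-order conditions: 1159 − 4Q = 0, so Q = 1159/4.
Back-substituting: q_X = (422 − 1159/4) = 529/4, q_G = (401 − 1159/4) = 445/4, q_B = (336 − 1159/4) = 185/4.
Total output Q = 529/4 + 445/4 + 185/4 = 1159/4.

289.75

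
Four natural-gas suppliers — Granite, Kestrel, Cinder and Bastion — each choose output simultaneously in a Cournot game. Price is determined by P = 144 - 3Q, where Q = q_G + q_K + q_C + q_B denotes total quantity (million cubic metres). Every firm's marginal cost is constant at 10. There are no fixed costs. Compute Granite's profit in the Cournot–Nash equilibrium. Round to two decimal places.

A representative firm's profit is π_i = q_i(144 - 3Q) - 10q_i.
First-order condition (treating rivals' output as given): 134 - 6q_i - 3·Σ_{j≠i} q_j = 0.
By symmetry each firm produces the same amount; substituting Σ_{j≠i} q_j = 3q_i yields q_i = 134/15.
Price P = 144 - 3·(536/15) = 184/5.
Granite's profit: (184/5 - 10)·(134/15) = 239.4133.

239.41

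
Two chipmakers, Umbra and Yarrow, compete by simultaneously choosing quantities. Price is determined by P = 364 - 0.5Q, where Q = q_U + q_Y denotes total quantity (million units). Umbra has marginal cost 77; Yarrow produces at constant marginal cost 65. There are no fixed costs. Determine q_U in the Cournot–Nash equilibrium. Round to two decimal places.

183.33

Umbra's profit: π_U = (364 - 0.5Q)q_U - (77q_U). Setting ∂π_U/∂q_U = 0: 287 - q_U - (1/2)(q_Y) = 0.
Yarrow's profit: π_Y = (364 - 0.5Q)q_Y - (65q_Y). Setting ∂π_Y/∂q_Y = 0: 299 - q_Y - (1/2)(q_U) = 0.
So q_U = (287 - (1/2)q_Y) and q_Y = (299 - (1/2)q_U).
Solving the pair: q_U = 550/3, q_Y = 622/3.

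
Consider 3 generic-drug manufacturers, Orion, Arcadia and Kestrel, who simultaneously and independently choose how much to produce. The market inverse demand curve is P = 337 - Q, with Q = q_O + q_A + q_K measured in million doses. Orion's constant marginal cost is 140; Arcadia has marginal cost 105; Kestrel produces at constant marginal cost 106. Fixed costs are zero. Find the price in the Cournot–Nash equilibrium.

172

Orion's profit: π_O = (337 - Q)q_O - (140q_O). Setting ∂π_O/∂q_O = 0: 197 - 2q_O - (q_A + q_K) = 0.
Arcadia's first-order condition: 232 - 2q_A - (q_O + q_K) = 0.
Kestrel's profit: π_K = (337 - Q)q_K - (106q_K). Setting ∂π_K/∂q_K = 0: 231 - 2q_K - (q_O + q_A) = 0.
Adding the 3 first-order conditions: 660 − 4Q = 0, so Q = 165.
Back-substituting: q_O = (197 − 165) = 32, q_A = (232 − 165) = 67, q_K = (231 − 165) = 66.
Total output Q = 165, so price P = 337 - 165 = 172.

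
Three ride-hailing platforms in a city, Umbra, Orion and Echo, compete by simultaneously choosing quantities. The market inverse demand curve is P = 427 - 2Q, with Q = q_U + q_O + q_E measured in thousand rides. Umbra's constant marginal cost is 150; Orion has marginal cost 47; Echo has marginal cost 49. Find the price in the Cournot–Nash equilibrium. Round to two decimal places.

168.25

Umbra's profit: π_U = (427 - 2Q)q_U - (150q_U). Setting ∂π_U/∂q_U = 0: 277 - 4q_U - 2(q_O + q_E) = 0.
Orion's profit: π_O = (427 - 2Q)q_O - (47q_O). Setting ∂π_O/∂q_O = 0: 380 - 4q_O - 2(q_U + q_E) = 0.
Echo's profit: π_E = (427 - 2Q)q_E - (49q_E). Setting ∂π_E/∂q_E = 0: 378 - 4q_E - 2(q_U + q_O) = 0.
Summing all 3 equations gives 1035 − 8Q = 0, hence Q = 1035/8.
Back-substituting: q_U = (277 − 1035/4)/2 = 73/8, q_O = (380 − 1035/4)/2 = 485/8, q_E = (378 − 1035/4)/2 = 477/8.
Total output Q = 1035/8, so price P = 427 - 2·(1035/8) = 673/4.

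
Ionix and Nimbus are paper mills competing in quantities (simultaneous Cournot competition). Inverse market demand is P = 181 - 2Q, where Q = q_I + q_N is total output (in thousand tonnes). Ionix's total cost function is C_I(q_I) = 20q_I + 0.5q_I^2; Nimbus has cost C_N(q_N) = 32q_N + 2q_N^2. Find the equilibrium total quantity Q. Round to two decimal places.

39.25

Ionix's profit: π_I = (181 - 2Q)q_I - (20q_I + (1/2)q_I²). Setting ∂π_I/∂q_I = 0: 161 - 5q_I - 2(q_N) = 0.
Nimbus's profit: π_N = (181 - 2Q)q_N - (32q_N + 2q_N²). Setting ∂π_N/∂q_N = 0: 149 - 8q_N - 2(q_I) = 0.
So q_I = (161 - 2q_N)/5 and q_N = (149 - 2q_I)/8.
Substituting one into the other gives q_I = 55/2 and q_N = 47/4.
Total output Q = 55/2 + 47/4 = 157/4.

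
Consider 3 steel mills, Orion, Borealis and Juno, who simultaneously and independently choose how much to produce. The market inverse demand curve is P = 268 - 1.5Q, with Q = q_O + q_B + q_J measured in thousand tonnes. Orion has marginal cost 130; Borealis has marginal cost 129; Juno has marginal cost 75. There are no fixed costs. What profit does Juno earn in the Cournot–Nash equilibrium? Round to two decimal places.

Orion's profit: π_O = (268 - 1.5Q)q_O - (130q_O). Setting ∂π_O/∂q_O = 0: 138 - 3q_O - (3/2)(q_B + q_J) = 0.
Borealis's first-order condition: 139 - 3q_B - (3/2)(q_O + q_J) = 0.
Juno's first-order condition: 193 - 3q_J - (3/2)(q_O + q_B) = 0.
Adding the 3 first-order conditions: 470 − 6Q = 0, so Q = 235/3.
Back-substituting: q_O = (138 − 235/2)/(3/2) = 41/3, q_B = (139 − 235/2)/(3/2) = 43/3, q_J = (193 − 235/2)/(3/2) = 151/3.
Price P = 268 - (3/2)·(235/3) = 301/2.
Juno's profit: (301/2 - 75)·(151/3) = 3800.1667.

3800.17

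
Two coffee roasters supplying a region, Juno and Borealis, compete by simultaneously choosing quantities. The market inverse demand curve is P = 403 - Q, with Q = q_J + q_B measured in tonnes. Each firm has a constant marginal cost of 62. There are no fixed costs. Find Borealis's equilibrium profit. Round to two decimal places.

12920.11

A representative firm's profit is π_i = q_i(403 - Q) - 62q_i.
First-order condition (treating rivals' output as given): 341 - 2q_i - q_j = 0.
By symmetry each firm produces the same amount; substituting q_j = q_i yields q_i = 341/3.
Price P = 403 - 682/3 = 527/3.
Borealis's profit: (527/3 - 62)·(341/3) = 12920.1111.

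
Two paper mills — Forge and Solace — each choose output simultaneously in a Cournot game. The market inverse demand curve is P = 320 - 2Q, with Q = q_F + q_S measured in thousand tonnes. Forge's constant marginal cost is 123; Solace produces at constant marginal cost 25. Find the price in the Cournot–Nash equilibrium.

156

Forge's profit: π_F = (320 - 2Q)q_F - (123q_F). Setting ∂π_F/∂q_F = 0: 197 - 4q_F - 2(q_S) = 0.
Solace's profit: π_S = (320 - 2Q)q_S - (25q_S). Setting ∂π_S/∂q_S = 0: 295 - 4q_S - 2(q_F) = 0.
So q_F = (197 - 2q_S)/4 and q_S = (295 - 2q_F)/4.
Substituting one into the other gives q_F = 33/2 and q_S = 131/2.
Total output Q = 82, so price P = 320 - 2·82 = 156.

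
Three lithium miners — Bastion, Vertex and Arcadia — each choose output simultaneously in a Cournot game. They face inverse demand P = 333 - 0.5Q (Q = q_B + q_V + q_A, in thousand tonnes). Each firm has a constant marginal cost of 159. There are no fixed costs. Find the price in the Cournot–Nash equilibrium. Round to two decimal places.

202.50

A representative firm's profit is π_i = q_i(333 - 0.5Q) - 159q_i.
Setting ∂π_i/∂q_i = 0 with rivals' quantities fixed: 174 - q_i - (1/2)·Σ_{j≠i} q_j = 0.
With identical firms every q_j equals q_i, so Σ_{j≠i} q_j = 2q_i and 174 = 2q_i, giving q_i = 87.
Total output Q = 261, so price P = 333 - (1/2)·261 = 405/2.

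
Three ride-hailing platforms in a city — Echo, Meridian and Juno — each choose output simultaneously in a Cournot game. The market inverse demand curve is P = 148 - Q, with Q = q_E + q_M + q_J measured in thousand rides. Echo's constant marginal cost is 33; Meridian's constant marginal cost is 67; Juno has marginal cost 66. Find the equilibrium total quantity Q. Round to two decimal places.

Echo's profit: π_E = (148 - Q)q_E - (33q_E). Setting ∂π_E/∂q_E = 0: 115 - 2q_E - (q_M + q_J) = 0.
Meridian's first-order condition: 81 - 2q_M - (q_E + q_J) = 0.
Juno's first-order condition: 82 - 2q_J - (q_E + q_M) = 0.
Summing all 3 equations gives 278 − 4Q = 0, hence Q = 139/2.
Back-substituting: q_E = (115 − 139/2) = 91/2, q_M = (81 − 139/2) = 23/2, q_J = (82 − 139/2) = 25/2.
Total output Q = 91/2 + 23/2 + 25/2 = 139/2.

69.50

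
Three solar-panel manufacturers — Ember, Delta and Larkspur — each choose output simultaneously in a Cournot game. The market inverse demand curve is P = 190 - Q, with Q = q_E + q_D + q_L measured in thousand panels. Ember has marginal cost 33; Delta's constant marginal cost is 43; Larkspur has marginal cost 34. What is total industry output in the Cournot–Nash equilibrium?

Ember's profit: π_E = (190 - Q)q_E - (33q_E). Setting ∂π_E/∂q_E = 0: 157 - 2q_E - (q_D + q_L) = 0.
Delta's first-order condition: 147 - 2q_D - (q_E + q_L) = 0.
Larkspur's profit: π_L = (190 - Q)q_L - (34q_L). Setting ∂π_L/∂q_L = 0: 156 - 2q_L - (q_E + q_D) = 0.
Summing all 3 equations gives 460 − 4Q = 0, hence Q = 115.
Back-substituting: q_E = (157 − 115) = 42, q_D = (147 − 115) = 32, q_L = (156 − 115) = 41.
Total output Q = 42 + 32 + 41 = 115.

115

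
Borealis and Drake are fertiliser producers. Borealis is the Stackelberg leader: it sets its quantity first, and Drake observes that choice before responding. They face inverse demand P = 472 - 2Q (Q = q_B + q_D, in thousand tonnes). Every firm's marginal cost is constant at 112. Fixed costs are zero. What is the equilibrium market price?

Solve by backward induction. Given q_B, the follower Drake maximises π_D = (472 - 2q_B - 2q_D)q_D - 112q_D.
∂π_D/∂q_D = 360 - 2q_B - 4q_D = 0 gives the reaction function q_D = (360 - 2q_B)/4.
The leader anticipates this reaction. Substituting into P = 472 - 2Q gives P = 292 - q_B, so π_B = (292 - q_B)q_B - 112q_B.
Leader FOC: 180 - 2q_B = 0, so q_B = 90.
Then q_D = (360 - 2·90)/4 = 45.
Total output Q = 135, so price P = 472 - 2·135 = 202.

202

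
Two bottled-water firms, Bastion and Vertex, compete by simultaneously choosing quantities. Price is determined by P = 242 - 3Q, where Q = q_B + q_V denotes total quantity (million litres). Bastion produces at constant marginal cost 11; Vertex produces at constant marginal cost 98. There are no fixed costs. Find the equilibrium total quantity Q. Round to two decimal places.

Bastion's profit: π_B = (242 - 3Q)q_B - (11q_B). Setting ∂π_B/∂q_B = 0: 231 - 6q_B - 3(q_V) = 0.
Vertex's profit: π_V = (242 - 3Q)q_V - (98q_V). Setting ∂π_V/∂q_V = 0: 144 - 6q_V - 3(q_B) = 0.
Rearranging gives the reaction functions q_B = (231 - 3q_V)/6 and q_V = (144 - 3q_B)/6.
Solving the pair: q_B = 106/3, q_V = 19/3.
Total output Q = 106/3 + 19/3 = 125/3.

41.67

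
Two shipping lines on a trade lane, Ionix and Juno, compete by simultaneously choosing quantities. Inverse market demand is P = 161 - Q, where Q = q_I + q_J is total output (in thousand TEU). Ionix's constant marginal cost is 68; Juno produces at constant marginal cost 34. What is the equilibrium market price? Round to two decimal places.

Ionix's profit: π_I = (161 - Q)q_I - (68q_I). Setting ∂π_I/∂q_I = 0: 93 - 2q_I - (q_J) = 0.
Juno's profit: π_J = (161 - Q)q_J - (34q_J). Setting ∂π_J/∂q_J = 0: 127 - 2q_J - (q_I) = 0.
Best responses: q_I = (93 - q_J)/2, q_J = (127 - q_I)/2.
Solving the pair: q_I = 59/3, q_J = 161/3.
Total output Q = 220/3, so price P = 161 - 220/3 = 263/3.

87.67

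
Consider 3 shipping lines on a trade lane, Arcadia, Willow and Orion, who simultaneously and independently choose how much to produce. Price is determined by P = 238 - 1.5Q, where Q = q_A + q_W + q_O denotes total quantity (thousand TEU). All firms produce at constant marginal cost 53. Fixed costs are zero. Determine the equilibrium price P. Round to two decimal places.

A representative firm's profit is π_i = q_i(238 - 1.5Q) - 53q_i.
First-order condition (treating rivals' output as given): 185 - 3q_i - (3/2)·Σ_{j≠i} q_j = 0.
With identical firms every q_j equals q_i, so Σ_{j≠i} q_j = 2q_i and 185 = 6q_i, giving q_i = 185/6.
Total output Q = 185/2, so price P = 238 - (3/2)·(185/2) = 397/4.

99.25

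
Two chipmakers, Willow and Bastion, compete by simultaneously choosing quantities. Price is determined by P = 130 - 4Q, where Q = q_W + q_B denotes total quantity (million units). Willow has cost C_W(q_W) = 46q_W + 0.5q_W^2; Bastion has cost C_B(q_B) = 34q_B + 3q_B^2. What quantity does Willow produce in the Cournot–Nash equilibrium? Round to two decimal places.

Willow's profit: π_W = (130 - 4Q)q_W - (46q_W + (1/2)q_W²). Setting ∂π_W/∂q_W = 0: 84 - 9q_W - 4(q_B) = 0.
Bastion's profit: π_B = (130 - 4Q)q_B - (34q_B + 3q_B²). Setting ∂π_B/∂q_B = 0: 96 - 14q_B - 4(q_W) = 0.
Best responses: q_W = (84 - 4q_B)/9, q_B = (96 - 4q_W)/14.
Substituting one into the other gives q_W = 36/5 and q_B = 24/5.

7.20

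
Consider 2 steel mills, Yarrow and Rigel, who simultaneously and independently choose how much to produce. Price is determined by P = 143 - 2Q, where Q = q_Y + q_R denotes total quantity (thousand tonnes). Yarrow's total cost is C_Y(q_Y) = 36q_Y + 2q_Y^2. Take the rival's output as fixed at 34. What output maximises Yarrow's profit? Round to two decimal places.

4.88

With the rival's output fixed at 34, Yarrow's profit is π_Y = (143 - 2·34 - 2q_Y)q_Y - (36q_Y + 2q_Y²) = (75 - 2q_Y)q_Y - (36q_Y + 2q_Y²).
∂π_Y/∂q_Y = 39 - 8q_Y = 0, so q_Y = 39/8.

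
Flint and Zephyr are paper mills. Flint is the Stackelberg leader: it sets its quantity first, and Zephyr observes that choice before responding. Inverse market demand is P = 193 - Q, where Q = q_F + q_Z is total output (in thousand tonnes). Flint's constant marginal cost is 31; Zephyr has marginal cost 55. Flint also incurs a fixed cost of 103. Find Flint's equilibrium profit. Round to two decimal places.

The follower Zephyr best-responds to any q_F: π_Z = (193 - Q)q_Z - 55q_Z.
∂π_Z/∂q_Z = 138 - q_F - 2q_Z = 0 gives the reaction function q_Z = (138 - q_F)/2.
The leader anticipates this reaction. Substituting into P = 193 - Q gives P = 124 - (1/2)q_F, so π_F = (124 - (1/2)q_F)q_F - 31q_F.
The leader's first-order condition 93 - q_F = 0 yields q_F = 93.
Then q_Z = (138 - 93)/2 = 45/2.
Price P = 193 - 231/2 = 155/2.
Flint's profit: (155/2 - 31)·93 - 103 = 4221.5000.

4221.50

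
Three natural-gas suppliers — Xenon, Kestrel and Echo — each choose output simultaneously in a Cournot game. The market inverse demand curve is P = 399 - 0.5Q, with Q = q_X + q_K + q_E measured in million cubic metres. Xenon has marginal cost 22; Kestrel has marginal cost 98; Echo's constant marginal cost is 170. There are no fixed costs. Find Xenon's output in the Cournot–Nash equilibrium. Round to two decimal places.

Xenon's profit: π_X = (399 - 0.5Q)q_X - (22q_X). Setting ∂π_X/∂q_X = 0: 377 - q_X - (1/2)(q_K + q_E) = 0.
Kestrel's profit: π_K = (399 - 0.5Q)q_K - (98q_K). Setting ∂π_K/∂q_K = 0: 301 - q_K - (1/2)(q_X + q_E) = 0.
Echo's profit: π_E = (399 - 0.5Q)q_E - (170q_E). Setting ∂π_E/∂q_E = 0: 229 - q_E - (1/2)(q_X + q_K) = 0.
Summing all 3 equations gives 907 − 2Q = 0, hence Q = 907/2.
Back-substituting: q_X = (377 − 907/4)/(1/2) = 601/2, q_K = (301 − 907/4)/(1/2) = 297/2, q_E = (229 − 907/4)/(1/2) = 9/2.

300.50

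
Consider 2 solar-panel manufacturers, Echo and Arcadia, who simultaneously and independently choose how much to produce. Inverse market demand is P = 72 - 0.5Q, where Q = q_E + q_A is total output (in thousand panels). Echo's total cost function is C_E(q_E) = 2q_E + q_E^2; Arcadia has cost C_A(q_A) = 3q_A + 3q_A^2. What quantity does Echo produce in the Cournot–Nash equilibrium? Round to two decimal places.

21.95

Echo's profit: π_E = (72 - 0.5Q)q_E - (2q_E + q_E²). Setting ∂π_E/∂q_E = 0: 70 - 3q_E - (1/2)(q_A) = 0.
Arcadia's first-order condition: 69 - 7q_A - (1/2)(q_E) = 0.
Best responses: q_E = (70 - (1/2)q_A)/3, q_A = (69 - (1/2)q_E)/7.
Solving the pair: q_E = 1822/83, q_A = 688/83.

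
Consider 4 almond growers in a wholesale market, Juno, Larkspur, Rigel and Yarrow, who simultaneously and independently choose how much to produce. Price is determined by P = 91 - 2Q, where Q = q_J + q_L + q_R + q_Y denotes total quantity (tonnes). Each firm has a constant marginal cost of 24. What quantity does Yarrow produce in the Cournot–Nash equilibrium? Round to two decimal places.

Each firm earns π_i = (91 - 2Q)q_i - 24q_i.
Setting ∂π_i/∂q_i = 0 with rivals' quantities fixed: 67 - 4q_i - 2·Σ_{j≠i} q_j = 0.
With identical firms every q_j equals q_i, so Σ_{j≠i} q_j = 3q_i and 67 = 10q_i, giving q_i = 67/10.

6.70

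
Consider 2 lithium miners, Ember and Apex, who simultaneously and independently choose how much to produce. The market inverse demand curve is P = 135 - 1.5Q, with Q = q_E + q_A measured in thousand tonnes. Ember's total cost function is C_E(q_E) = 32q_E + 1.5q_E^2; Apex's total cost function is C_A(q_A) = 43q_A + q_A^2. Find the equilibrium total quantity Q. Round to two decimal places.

Ember's profit: π_E = (135 - 1.5Q)q_E - (32q_E + (3/2)q_E²). Setting ∂π_E/∂q_E = 0: 103 - 6q_E - (3/2)(q_A) = 0.
Apex's first-order condition: 92 - 5q_A - (3/2)(q_E) = 0.
Best responses: q_E = (103 - (3/2)q_A)/6, q_A = (92 - (3/2)q_E)/5.
Solving the pair: q_E = 1508/111, q_A = 530/37.
Total output Q = 1508/111 + 530/37 = 27.9099.

27.91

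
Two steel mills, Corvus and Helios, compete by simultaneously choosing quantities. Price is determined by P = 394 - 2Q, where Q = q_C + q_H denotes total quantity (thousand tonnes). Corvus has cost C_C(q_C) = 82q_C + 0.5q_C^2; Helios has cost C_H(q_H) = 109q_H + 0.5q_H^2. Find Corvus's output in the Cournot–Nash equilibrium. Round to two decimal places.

Corvus's profit: π_C = (394 - 2Q)q_C - (82q_C + (1/2)q_C²). Setting ∂π_C/∂q_C = 0: 312 - 5q_C - 2(q_H) = 0.
Helios's profit: π_H = (394 - 2Q)q_H - (109q_H + (1/2)q_H²). Setting ∂π_H/∂q_H = 0: 285 - 5q_H - 2(q_C) = 0.
So q_C = (312 - 2q_H)/5 and q_H = (285 - 2q_C)/5.
Solving the pair: q_C = 330/7, q_H = 267/7.

47.14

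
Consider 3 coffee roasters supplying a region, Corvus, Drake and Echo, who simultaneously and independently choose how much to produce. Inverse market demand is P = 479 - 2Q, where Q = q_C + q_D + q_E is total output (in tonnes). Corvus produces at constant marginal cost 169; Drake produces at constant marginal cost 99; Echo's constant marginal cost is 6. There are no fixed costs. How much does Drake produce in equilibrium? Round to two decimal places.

Corvus's profit: π_C = (479 - 2Q)q_C - (169q_C). Setting ∂π_C/∂q_C = 0: 310 - 4q_C - 2(q_D + q_E) = 0.
Drake's profit: π_D = (479 - 2Q)q_D - (99q_D). Setting ∂π_D/∂q_D = 0: 380 - 4q_D - 2(q_C + q_E) = 0.
Echo's first-order condition: 473 - 4q_E - 2(q_C + q_D) = 0.
Adding the 3 first-order conditions: 1163 − 8Q = 0, so Q = 1163/8.
Back-substituting: q_C = (310 − 1163/4)/2 = 77/8, q_D = (380 − 1163/4)/2 = 357/8, q_E = (473 − 1163/4)/2 = 729/8.

44.63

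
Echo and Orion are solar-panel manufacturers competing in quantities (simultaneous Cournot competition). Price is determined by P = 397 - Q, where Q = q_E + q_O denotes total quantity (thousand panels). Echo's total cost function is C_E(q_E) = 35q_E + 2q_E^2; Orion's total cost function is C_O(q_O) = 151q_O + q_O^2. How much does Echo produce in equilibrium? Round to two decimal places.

52.26

Echo's profit: π_E = (397 - Q)q_E - (35q_E + 2q_E²). Setting ∂π_E/∂q_E = 0: 362 - 6q_E - (q_O) = 0.
Orion's first-order condition: 246 - 4q_O - (q_E) = 0.
So q_E = (362 - q_O)/6 and q_O = (246 - q_E)/4.
Solving the pair: q_E = 1202/23, q_O = 1114/23.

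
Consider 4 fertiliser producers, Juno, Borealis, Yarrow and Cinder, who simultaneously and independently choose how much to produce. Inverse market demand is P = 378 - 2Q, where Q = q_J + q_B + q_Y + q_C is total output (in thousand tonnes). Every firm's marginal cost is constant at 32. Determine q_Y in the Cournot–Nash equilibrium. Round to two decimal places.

Each firm earns π_i = (378 - 2Q)q_i - 32q_i.
Setting ∂π_i/∂q_i = 0 with rivals' quantities fixed: 346 - 4q_i - 2·Σ_{j≠i} q_j = 0.
By symmetry each firm produces the same amount; substituting Σ_{j≠i} q_j = 3q_i yields q_i = 346/10 = 173/5.

34.60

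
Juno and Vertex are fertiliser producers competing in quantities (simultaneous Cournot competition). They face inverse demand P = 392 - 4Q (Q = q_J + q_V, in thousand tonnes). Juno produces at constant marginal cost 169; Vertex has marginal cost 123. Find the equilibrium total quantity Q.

41

Juno's profit: π_J = (392 - 4Q)q_J - (169q_J). Setting ∂π_J/∂q_J = 0: 223 - 8q_J - 4(q_V) = 0.
Vertex's first-order condition: 269 - 8q_V - 4(q_J) = 0.
So q_J = (223 - 4q_V)/8 and q_V = (269 - 4q_J)/8.
Substituting one into the other gives q_J = 59/4 and q_V = 105/4.
Total output Q = 59/4 + 105/4 = 41.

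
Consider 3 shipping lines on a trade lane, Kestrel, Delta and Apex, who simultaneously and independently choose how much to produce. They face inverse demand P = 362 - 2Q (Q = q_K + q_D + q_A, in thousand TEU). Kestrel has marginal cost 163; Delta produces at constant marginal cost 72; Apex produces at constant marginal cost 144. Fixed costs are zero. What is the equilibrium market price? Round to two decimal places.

Kestrel's profit: π_K = (362 - 2Q)q_K - (163q_K). Setting ∂π_K/∂q_K = 0: 199 - 4q_K - 2(q_D + q_A) = 0.
Delta's first-order condition: 290 - 4q_D - 2(q_K + q_A) = 0.
Apex's first-order condition: 218 - 4q_A - 2(q_K + q_D) = 0.
Summing all 3 equations gives 707 − 8Q = 0, hence Q = 707/8.
Back-substituting: q_K = (199 − 707/4)/2 = 89/8, q_D = (290 − 707/4)/2 = 453/8, q_A = (218 − 707/4)/2 = 165/8.
Total output Q = 707/8, so price P = 362 - 2·(707/8) = 741/4.

185.25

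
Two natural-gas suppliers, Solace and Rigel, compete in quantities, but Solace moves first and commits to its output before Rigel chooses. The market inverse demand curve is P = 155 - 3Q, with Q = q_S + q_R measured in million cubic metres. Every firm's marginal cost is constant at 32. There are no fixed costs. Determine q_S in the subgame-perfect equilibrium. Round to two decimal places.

The follower Rigel best-responds to any q_S: π_R = (155 - 3Q)q_R - 32q_R.
Setting the follower's marginal profit to zero, 123 - 3q_S - 6q_R = 0, i.e. q_R = (123 - 3q_S)/6.
Solace substitutes q_R(q_S) into its own profit: π_S = q_S(155 - 3q_S - (123 - 3q_S)/2) - 32q_S = (187/2 - (3/2)q_S)q_S - 32q_S.
Maximising: ∂π_S/∂q_S = 123/2 - 3q_S = 0, giving q_S = 41/2.
Then q_R = (123 - 3·(41/2))/6 = 41/4.

20.50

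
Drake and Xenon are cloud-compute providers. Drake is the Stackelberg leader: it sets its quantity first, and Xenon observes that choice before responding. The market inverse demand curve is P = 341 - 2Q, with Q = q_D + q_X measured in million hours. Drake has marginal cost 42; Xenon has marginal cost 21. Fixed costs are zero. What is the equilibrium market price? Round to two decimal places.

Solve by backward induction. Given q_D, the follower Xenon maximises π_X = (341 - 2q_D - 2q_X)q_X - 21q_X.
∂π_X/∂q_X = 320 - 2q_D - 4q_X = 0 gives the reaction function q_X = (320 - 2q_D)/4.
Drake substitutes q_X(q_D) into its own profit: π_D = q_D(341 - 2q_D - (320 - 2q_D)/2) - 42q_D = (181 - q_D)q_D - 42q_D.
Maximising: ∂π_D/∂q_D = 139 - 2q_D = 0, giving q_D = 139/2.
Then q_X = (320 - 2·(139/2))/4 = 181/4.
Total output Q = 459/4, so price P = 341 - 2·(459/4) = 223/2.

111.50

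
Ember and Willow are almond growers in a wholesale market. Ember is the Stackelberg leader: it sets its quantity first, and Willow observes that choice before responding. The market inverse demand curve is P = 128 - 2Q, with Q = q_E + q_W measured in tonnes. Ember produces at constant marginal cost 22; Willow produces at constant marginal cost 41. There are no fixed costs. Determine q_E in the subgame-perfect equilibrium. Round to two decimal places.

31.25

Solve by backward induction. Given q_E, the follower Willow maximises π_W = (128 - 2q_E - 2q_W)q_W - 41q_W.
∂π_W/∂q_W = 87 - 2q_E - 4q_W = 0 gives the reaction function q_W = (87 - 2q_E)/4.
Ember substitutes q_W(q_E) into its own profit: π_E = q_E(128 - 2q_E - (87 - 2q_E)/2) - 22q_E = (169/2 - q_E)q_E - 22q_E.
Leader FOC: 125/2 - 2q_E = 0, so q_E = 125/4.
Then q_W = (87 - 2·(125/4))/4 = 49/8.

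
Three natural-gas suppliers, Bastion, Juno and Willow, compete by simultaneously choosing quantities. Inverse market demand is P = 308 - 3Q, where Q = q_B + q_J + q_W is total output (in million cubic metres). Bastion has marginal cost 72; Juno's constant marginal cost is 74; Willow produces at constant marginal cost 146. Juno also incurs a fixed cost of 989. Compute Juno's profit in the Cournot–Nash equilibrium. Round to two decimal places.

936.33

Bastion's profit: π_B = (308 - 3Q)q_B - (72q_B). Setting ∂π_B/∂q_B = 0: 236 - 6q_B - 3(q_J + q_W) = 0.
Juno's first-order condition: 234 - 6q_J - 3(q_B + q_W) = 0.
Willow's first-order condition: 162 - 6q_W - 3(q_B + q_J) = 0.
Summing all 3 equations gives 632 − 12Q = 0, hence Q = 158/3.
Back-substituting: q_B = (236 − 158)/3 = 26, q_J = (234 − 158)/3 = 76/3, q_W = (162 − 158)/3 = 4/3.
Price P = 308 - 3·(158/3) = 150.
Juno's profit: (150 - 74)·(76/3) - 989 = 936.3333.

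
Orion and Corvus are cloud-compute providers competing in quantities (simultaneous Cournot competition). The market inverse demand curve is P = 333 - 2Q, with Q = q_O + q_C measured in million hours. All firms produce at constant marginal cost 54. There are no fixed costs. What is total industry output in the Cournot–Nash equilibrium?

A representative firm's profit is π_i = q_i(333 - 2Q) - 54q_i.
Setting ∂π_i/∂q_i = 0 with rivals' quantities fixed: 279 - 4q_i - 2q_j = 0.
With identical firms every q_j equals q_i, so q_j = q_i and 279 = 6q_i, giving q_i = 93/2.
Total output Q = 93/2 + 93/2 = 93.

93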